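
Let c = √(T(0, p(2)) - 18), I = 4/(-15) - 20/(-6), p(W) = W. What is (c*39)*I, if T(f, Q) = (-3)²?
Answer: 1794*I/5 ≈ 358.8*I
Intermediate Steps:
T(f, Q) = 9
I = 46/15 (I = 4*(-1/15) - 20*(-⅙) = -4/15 + 10/3 = 46/15 ≈ 3.0667)
c = 3*I (c = √(9 - 18) = √(-9) = 3*I ≈ 3.0*I)
(c*39)*I = ((3*I)*39)*(46/15) = (117*I)*(46/15) = 1794*I/5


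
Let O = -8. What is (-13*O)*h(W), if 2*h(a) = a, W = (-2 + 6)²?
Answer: 832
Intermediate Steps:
W = 16 (W = 4² = 16)
h(a) = a/2
(-13*O)*h(W) = (-13*(-8))*((½)*16) = 104*8 = 832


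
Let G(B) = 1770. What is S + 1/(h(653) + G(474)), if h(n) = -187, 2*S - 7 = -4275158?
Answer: -6767564031/3166 ≈ -2.1376e+6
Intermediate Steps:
S = -4275151/2 (S = 7/2 + (½)*(-4275158) = 7/2 - 2137579 = -4275151/2 ≈ -2.1376e+6)
S + 1/(h(653) + G(474)) = -4275151/2 + 1/(-187 + 1770) = -4275151/2 + 1/1583 = -6767564031/3166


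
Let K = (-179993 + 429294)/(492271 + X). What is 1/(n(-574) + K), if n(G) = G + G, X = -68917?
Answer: -423354/485761091 ≈ -0.00087153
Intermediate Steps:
n(G) = 2*G
K = 249301/423354 (K = (-179993 + 429294)/(492271 - 68917) = 249301/423354 ≈ 0.58887)
1/(n(-574) + K) = 1/(2*(-574) + 249301/423354) = 1/(-1148 + 249301/423354) = 1/(-485761091/423354) = -423354/485761091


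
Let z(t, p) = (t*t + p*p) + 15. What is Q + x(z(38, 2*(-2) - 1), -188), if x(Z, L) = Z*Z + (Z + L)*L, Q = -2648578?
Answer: -689970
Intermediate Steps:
z(t, p) = 15 + p² + t² (z(t, p) = (t² + p²) + 15 = (p² + t²) + 15 = 15 + p² + t²)
x(Z, L) = Z² + L*(L + Z) (x(Z, L) = Z² + (L + Z)*L = Z² + L*(L + Z))
Q + x(z(38, 2*(-2) - 1), -188) = -2648578 + ((-188)² + (15 + (2*(-2) - 1)² + 38²)² - 188*(15 + (2*(-2) - 1)² + 38²)) = -2648578 + (35344 + (15 + (-4 - 1)² + 1444)² - 188*(15 + (-4 - 1)² + 1444)) = -2648578 + (35344 + (15 + (-5)² + 1444)² - 188*(15 + (-5)² + 1444)) = -2648578 + (35344 + (15 + 25 + 1444)² - 188*(15 + 25 + 1444)) = -2648578 + (35344 + 1484² - 188*1484) = -2648578 + (35344 + 2202256 - 278992) = -2648578 + 1958608 = -689970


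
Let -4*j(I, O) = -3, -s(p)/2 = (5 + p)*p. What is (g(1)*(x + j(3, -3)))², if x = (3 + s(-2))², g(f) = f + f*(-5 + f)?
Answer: 7338681/16 ≈ 4.5867e+5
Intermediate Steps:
s(p) = -2*p*(5 + p) (s(p) = -2*(5 + p)*p = -2*p*(5 + p))
j(I, O) = ¾ (j(I, O) = -¼*(-3) = ¾)
x = 225 (x = (3 - 2*(-2)*(5 - 2))² = (3 - 2*(-2)*3)² = (3 + 12)² = 15² = 225)
(g(1)*(x + j(3, -3)))² = ((1*(-4 + 1))*(225 + ¾))² = ((1*(-3))*(903/4))² = (-3*903/4)² = (-2709/4)² = 7338681/16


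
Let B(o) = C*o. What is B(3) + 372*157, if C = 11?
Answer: 58437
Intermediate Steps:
B(o) = 11*o
B(3) + 372*157 = 11*3 + 372*157 = 33 + 58404 = 58437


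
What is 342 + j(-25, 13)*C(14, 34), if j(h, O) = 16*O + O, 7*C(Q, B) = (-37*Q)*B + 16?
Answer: -3886322/7 ≈ -5.5519e+5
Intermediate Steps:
C(Q, B) = 16/7 - 37*B*Q/7 (C(Q, B) = ((-37*Q)*B + 16)/7 = (-37*B*Q + 16)/7 = (16 - 37*B*Q)/7 = 16/7 - 37*B*Q/7)
j(h, O) = 17*O
342 + j(-25, 13)*C(14, 34) = 342 + (17*13)*(16/7 - 37/7*34*14) = 342 + 221*(16/7 - 2516) = 342 + 221*(-17596/7) = 342 - 3888716/7 = -3886322/7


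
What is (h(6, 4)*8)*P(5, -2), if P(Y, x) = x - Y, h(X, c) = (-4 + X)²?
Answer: -224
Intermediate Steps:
(h(6, 4)*8)*P(5, -2) = ((-4 + 6)²*8)*(-2 - 1*5) = (2²*8)*(-2 - 5) = (4*8)*(-7) = 32*(-7) = -224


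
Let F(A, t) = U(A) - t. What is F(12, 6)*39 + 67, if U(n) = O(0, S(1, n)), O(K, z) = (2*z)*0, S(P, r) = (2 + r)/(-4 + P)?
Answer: -167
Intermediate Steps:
S(P, r) = (2 + r)/(-4 + P)
O(K, z) = 0
U(n) = 0
F(A, t) = -t (F(A, t) = 0 - t = -t)
F(12, 6)*39 + 67 = -1*6*39 + 67 = -6*39 + 67 = -234 + 67 = -167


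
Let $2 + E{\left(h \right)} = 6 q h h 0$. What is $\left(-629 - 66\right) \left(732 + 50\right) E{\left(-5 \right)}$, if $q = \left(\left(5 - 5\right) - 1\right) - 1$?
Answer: $1086980$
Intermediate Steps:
$q = -2$ ($q = \left(\left(5 - 5\right) - 1\right) - 1 = \left(0 - 1\right) - 1 = -1 - 1 = -2$)
$E{\left(h \right)} = -2$ ($E{\left(h \right)} = -2 + 6 \left(-2\right) h h 0 = -2 - 12 h^{2} \cdot 0 = -2 - 0 = -2 + 0 = -2$)
$\left(-629 - 66\right) \left(732 + 50\right) E{\left(-5 \right)} = \left(-629 - 66\right) \left(732 + 50\right) \left(-2\right) = \left(-695\right) 782 \left(-2\right) = \left(-543490\right) \left(-2\right) = 1086980$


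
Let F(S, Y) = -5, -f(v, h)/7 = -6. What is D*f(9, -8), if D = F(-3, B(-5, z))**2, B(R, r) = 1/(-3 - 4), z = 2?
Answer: 1050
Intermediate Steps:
f(v, h) = 42 (f(v, h) = -7*(-6) = 42)
B(R, r) = -1/7 (B(R, r) = 1/(-7) = -1/7)
D = 25 (D = (-5)**2 = 25)
D*f(9, -8) = 25*42 = 1050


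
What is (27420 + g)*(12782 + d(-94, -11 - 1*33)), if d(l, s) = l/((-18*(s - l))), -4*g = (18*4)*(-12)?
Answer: 26493467882/75 ≈ 3.5325e+8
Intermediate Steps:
g = 216 (g = -18*4*(-12)/4 = -18*(-12) = -1/4*(-864) = 216)
d(l, s) = l/(-18*s + 18*l)
(27420 + g)*(12782 + d(-94, -11 - 1*33)) = (27420 + 216)*(12782 + (1/18)*(-94)/(-94 - (-11 - 1*33))) = 27636*(12782 + (1/18)*(-94)/(-94 - (-11 - 33))) = 27636*(12782 + (1/18)*(-94)/(-94 - 1*(-44))) = 27636*(12782 + (1/18)*(-94)/(-94 + 44)) = 27636*(12782 + (1/18)*(-94)/(-50)) = 27636*(12782 + (1/18)*(-94)*(-1/50)) = 27636*(12782 + 47/450) = 27636*(5751947/450) = 26493467882/75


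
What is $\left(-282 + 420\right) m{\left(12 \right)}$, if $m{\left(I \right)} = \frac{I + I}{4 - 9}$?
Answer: $- \frac{3312}{5} \approx -662.4$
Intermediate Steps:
$m{\left(I \right)} = - \frac{2 I}{5}$ ($m{\left(I \right)} = \frac{2 I}{-5} = 2 I \left(- \frac{1}{5}\right) = - \frac{2 I}{5}$)
$\left(-282 + 420\right) m{\left(12 \right)} = \left(-282 + 420\right) \left(\left(- \frac{2}{5}\right) 12\right) = 138 \left(- \frac{24}{5}\right) = - \frac{3312}{5}$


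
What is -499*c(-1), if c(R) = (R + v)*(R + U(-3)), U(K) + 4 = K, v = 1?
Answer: 0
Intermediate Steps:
U(K) = -4 + K
c(R) = (1 + R)*(-7 + R) (c(R) = (R + 1)*(R + (-4 - 3)) = (1 + R)*(R - 7) = (1 + R)*(-7 + R))
-499*c(-1) = -499*(-7 + (-1)² - 6*(-1)) = -499*(-7 + 1 + 6) = -499*0 = 0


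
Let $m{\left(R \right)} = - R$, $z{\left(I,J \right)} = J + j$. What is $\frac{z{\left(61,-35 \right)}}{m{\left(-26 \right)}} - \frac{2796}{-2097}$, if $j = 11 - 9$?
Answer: $\frac{5}{78} \approx 0.064103$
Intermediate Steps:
$j = 2$
$z{\left(I,J \right)} = 2 + J$ ($z{\left(I,J \right)} = J + 2 = 2 + J$)
$\frac{z{\left(61,-35 \right)}}{m{\left(-26 \right)}} - \frac{2796}{-2097} = \frac{2 - 35}{\left(-1\right) \left(-26\right)} - \frac{2796}{-2097} = - \frac{33}{26} - - \frac{4}{3} = \left(-33\right) \frac{1}{26} + \frac{4}{3} = - \frac{33}{26} + \frac{4}{3} = \frac{5}{78}$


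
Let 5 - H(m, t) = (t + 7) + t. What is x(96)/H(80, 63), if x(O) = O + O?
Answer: -3/2 ≈ -1.5000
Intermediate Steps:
H(m, t) = -2 - 2*t (H(m, t) = 5 - ((t + 7) + t) = 5 - ((7 + t) + t) = 5 - (7 + 2*t) = 5 + (-7 - 2*t) = -2 - 2*t)
x(O) = 2*O
x(96)/H(80, 63) = (2*96)/(-2 - 2*63) = 192/(-2 - 126) = 192/(-128) = 192*(-1/128) = -3/2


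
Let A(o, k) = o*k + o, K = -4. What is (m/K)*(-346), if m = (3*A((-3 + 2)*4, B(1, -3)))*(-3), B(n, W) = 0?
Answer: 3114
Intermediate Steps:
A(o, k) = o + k*o (A(o, k) = k*o + o = o + k*o)
m = 36 (m = (3*(((-3 + 2)*4)*(1 + 0)))*(-3) = (3*(-1*4*1))*(-3) = (3*(-4*1))*(-3) = (3*(-4))*(-3) = -12*(-3) = 36)
(m/K)*(-346) = (36/(-4))*(-346) = (36*(-¼))*(-346) = -9*(-346) = 3114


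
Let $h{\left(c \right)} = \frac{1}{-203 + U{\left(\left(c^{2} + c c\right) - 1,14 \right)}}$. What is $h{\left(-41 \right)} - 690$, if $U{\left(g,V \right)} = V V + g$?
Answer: $- \frac{2314259}{3354} \approx -690.0$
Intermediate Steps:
$U{\left(g,V \right)} = g + V^{2}$ ($U{\left(g,V \right)} = V^{2} + g = g + V^{2}$)
$h{\left(c \right)} = \frac{1}{-8 + 2 c^{2}}$ ($h{\left(c \right)} = \frac{1}{-203 - \left(1 - 196 - c^{2} - c c\right)} = \frac{1}{-203 + \left(\left(\left(c^{2} + c^{2}\right) - 1\right) + 196\right)} = \frac{1}{-203 + \left(\left(2 c^{2} - 1\right) + 196\right)} = \frac{1}{-203 + \left(\left(-1 + 2 c^{2}\right) + 196\right)} = \frac{1}{-203 + \left(195 + 2 c^{2}\right)} = \frac{1}{-8 + 2 c^{2}}$)
$h{\left(-41 \right)} - 690 = \frac{1}{2 \left(-4 + \left(-41\right)^{2}\right)} - 690 = \frac{1}{2 \left(-4 + 1681\right)} - 690 = \frac{1}{2 \cdot 1677} - 690 = \frac{1}{2} \cdot \frac{1}{1677} - 690 = \frac{1}{3354} - 690 = - \frac{2314259}{3354}$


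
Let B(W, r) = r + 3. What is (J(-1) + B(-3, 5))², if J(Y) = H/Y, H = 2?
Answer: 36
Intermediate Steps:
B(W, r) = 3 + r
J(Y) = 2/Y
(J(-1) + B(-3, 5))² = (2/(-1) + (3 + 5))² = (2*(-1) + 8)² = (-2 + 8)² = 6² = 36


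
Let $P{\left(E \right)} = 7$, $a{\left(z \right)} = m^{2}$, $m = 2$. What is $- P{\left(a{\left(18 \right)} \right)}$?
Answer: $-7$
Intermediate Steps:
$a{\left(z \right)} = 4$ ($a{\left(z \right)} = 2^{2} = 4$)
$- P{\left(a{\left(18 \right)} \right)} = \left(-1\right) 7 = -7$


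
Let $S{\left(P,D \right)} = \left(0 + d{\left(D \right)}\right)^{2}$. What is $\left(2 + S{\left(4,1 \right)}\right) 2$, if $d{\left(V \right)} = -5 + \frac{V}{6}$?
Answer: $\frac{913}{18} \approx 50.722$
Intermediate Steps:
$d{\left(V \right)} = -5 + \frac{V}{6}$ ($d{\left(V \right)} = -5 + V \frac{1}{6} = -5 + \frac{V}{6}$)
$S{\left(P,D \right)} = \left(-5 + \frac{D}{6}\right)^{2}$ ($S{\left(P,D \right)} = \left(0 + \left(-5 + \frac{D}{6}\right)\right)^{2} = \left(-5 + \frac{D}{6}\right)^{2}$)
$\left(2 + S{\left(4,1 \right)}\right) 2 = \left(2 + \frac{\left(-30 + 1\right)^{2}}{36}\right) 2 = \left(2 + \frac{\left(-29\right)^{2}}{36}\right) 2 = \left(2 + \frac{1}{36} \cdot 841\right) 2 = \left(2 + \frac{841}{36}\right) 2 = \frac{913}{36} \cdot 2 = \frac{913}{18}$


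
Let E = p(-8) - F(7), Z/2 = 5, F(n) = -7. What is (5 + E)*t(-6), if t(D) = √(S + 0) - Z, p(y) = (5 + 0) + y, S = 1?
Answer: -81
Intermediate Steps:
Z = 10 (Z = 2*5 = 10)
p(y) = 5 + y
t(D) = -9 (t(D) = √(1 + 0) - 1*10 = √1 - 10 = 1 - 10 = -9)
E = 4 (E = (5 - 8) - 1*(-7) = -3 + 7 = 4)
(5 + E)*t(-6) = (5 + 4)*(-9) = 9*(-9) = -81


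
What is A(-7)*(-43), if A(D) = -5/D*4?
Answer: -860/7 ≈ -122.86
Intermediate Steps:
A(D) = -20/D
A(-7)*(-43) = -20/(-7)*(-43) = -20*(-1/7)*(-43) = (20/7)*(-43) = -860/7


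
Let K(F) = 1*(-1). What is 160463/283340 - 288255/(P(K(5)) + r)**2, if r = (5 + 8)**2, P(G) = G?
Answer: -6428771999/666415680 ≈ -9.6468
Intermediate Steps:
K(F) = -1
r = 169 (r = 13**2 = 169)
160463/283340 - 288255/(P(K(5)) + r)**2 = 160463/283340 - 288255/(-1 + 169)**2 = 160463*(1/283340) - 288255/(168**2) = 160463/283340 - 288255/28224 = 160463/283340 - 288255*1/28224 = 160463/283340 - 96085/9408 = -6428771999/666415680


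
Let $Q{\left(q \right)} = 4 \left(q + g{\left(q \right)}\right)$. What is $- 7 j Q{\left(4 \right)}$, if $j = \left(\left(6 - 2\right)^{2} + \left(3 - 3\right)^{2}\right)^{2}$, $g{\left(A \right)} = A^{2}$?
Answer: $-143360$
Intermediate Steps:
$Q{\left(q \right)} = 4 q + 4 q^{2}$ ($Q{\left(q \right)} = 4 \left(q + q^{2}\right) = 4 q + 4 q^{2}$)
$j = 256$ ($j = \left(4^{2} + 0^{2}\right)^{2} = \left(16 + 0\right)^{2} = 16^{2} = 256$)
$- 7 j Q{\left(4 \right)} = \left(-7\right) 256 \cdot 4 \cdot 4 \left(1 + 4\right) = - 1792 \cdot 4 \cdot 4 \cdot 5 = \left(-1792\right) 80 = -143360$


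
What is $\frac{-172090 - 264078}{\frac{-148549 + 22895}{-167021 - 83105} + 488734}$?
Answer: $- \frac{54548478584}{61122603069} \approx -0.89244$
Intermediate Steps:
$\frac{-172090 - 264078}{\frac{-148549 + 22895}{-167021 - 83105} + 488734} = - \frac{436168}{- \frac{125654}{-250126} + 488734} = - \frac{436168}{\left(-125654\right) \left(- \frac{1}{250126}\right) + 488734} = - \frac{436168}{\frac{62827}{125063} + 488734} = - \frac{436168}{\frac{61122603069}{125063}} = \left(-436168\right) \frac{125063}{61122603069} = - \frac{54548478584}{61122603069}$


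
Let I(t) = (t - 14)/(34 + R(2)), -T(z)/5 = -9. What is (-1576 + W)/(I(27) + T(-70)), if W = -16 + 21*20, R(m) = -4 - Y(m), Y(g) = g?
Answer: -32816/1273 ≈ -25.778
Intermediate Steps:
T(z) = 45 (T(z) = -5*(-9) = 45)
R(m) = -4 - m
W = 404 (W = -16 + 420 = 404)
I(t) = -½ + t/28 (I(t) = (t - 14)/(34 + (-4 - 1*2)) = (-14 + t)/(34 + (-4 - 2)) = (-14 + t)/(34 - 6) = (-14 + t)/28 = (-14 + t)*(1/28) = -½ + t/28)
(-1576 + W)/(I(27) + T(-70)) = (-1576 + 404)/((-½ + (1/28)*27) + 45) = -1172/((-½ + 27/28) + 45) = -1172/(13/28 + 45) = -1172/1273/28 = -1172*28/1273 = -32816/1273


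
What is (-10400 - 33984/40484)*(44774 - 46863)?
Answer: 219902545744/10121 ≈ 2.1727e+7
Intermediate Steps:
(-10400 - 33984/40484)*(44774 - 46863) = (-10400 - 33984*1/40484)*(-2089) = (-10400 - 8496/10121)*(-2089) = -105266896/10121*(-2089) = 219902545744/10121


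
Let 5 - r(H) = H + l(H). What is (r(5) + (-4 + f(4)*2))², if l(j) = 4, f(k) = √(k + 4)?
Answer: 96 - 64*√2 ≈ 5.4903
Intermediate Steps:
f(k) = √(4 + k)
r(H) = 1 - H (r(H) = 5 - (H + 4) = 5 - (4 + H) = 5 + (-4 - H) = 1 - H)
(r(5) + (-4 + f(4)*2))² = ((1 - 1*5) + (-4 + √(4 + 4)*2))² = ((1 - 5) + (-4 + √8*2))² = (-4 + (-4 + (2*√2)*2))² = (-4 + (-4 + 4*√2))² = (-8 + 4*√2)²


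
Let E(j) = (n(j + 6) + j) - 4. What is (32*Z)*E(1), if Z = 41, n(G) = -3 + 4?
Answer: -2624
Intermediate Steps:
n(G) = 1
E(j) = -3 + j (E(j) = (1 + j) - 4 = -3 + j)
(32*Z)*E(1) = (32*41)*(-3 + 1) = 1312*(-2) = -2624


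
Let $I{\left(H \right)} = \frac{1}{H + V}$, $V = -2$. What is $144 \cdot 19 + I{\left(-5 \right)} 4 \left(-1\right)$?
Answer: $\frac{19156}{7} \approx 2736.6$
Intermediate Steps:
$I{\left(H \right)} = \frac{1}{-2 + H}$ ($I{\left(H \right)} = \frac{1}{H - 2} = \frac{1}{-2 + H}$)
$144 \cdot 19 + I{\left(-5 \right)} 4 \left(-1\right) = 144 \cdot 19 + \frac{4 \left(-1\right)}{-2 - 5} = 2736 + \frac{1}{-7} \left(-4\right) = 2736 - - \frac{4}{7} = 2736 + \frac{4}{7} = \frac{19156}{7}$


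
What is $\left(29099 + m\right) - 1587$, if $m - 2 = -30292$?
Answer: $-2778$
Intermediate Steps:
$m = -30290$ ($m = 2 - 30292 = -30290$)
$\left(29099 + m\right) - 1587 = \left(29099 - 30290\right) - 1587 = -1191 - 1587 = -2778$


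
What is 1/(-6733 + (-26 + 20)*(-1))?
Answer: -1/6727 ≈ -0.00014865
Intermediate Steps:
1/(-6733 + (-26 + 20)*(-1)) = 1/(-6733 - 6*(-1)) = 1/(-6733 + 6) = 1/(-6727) = -1/6727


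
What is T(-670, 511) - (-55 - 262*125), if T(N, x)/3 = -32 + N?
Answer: 30699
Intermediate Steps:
T(N, x) = -96 + 3*N (T(N, x) = 3*(-32 + N) = -96 + 3*N)
T(-670, 511) - (-55 - 262*125) = (-96 + 3*(-670)) - (-55 - 262*125) = (-96 - 2010) - (-55 - 32750) = -2106 - 1*(-32805) = -2106 + 32805 = 30699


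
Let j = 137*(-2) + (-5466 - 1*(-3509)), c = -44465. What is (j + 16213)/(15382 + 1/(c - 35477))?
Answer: 1117749044/1229667843 ≈ 0.90898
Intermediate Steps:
j = -2231 (j = -274 + (-5466 + 3509) = -274 - 1957 = -2231)
(j + 16213)/(15382 + 1/(c - 35477)) = (-2231 + 16213)/(15382 + 1/(-44465 - 35477)) = 13982/(15382 + 1/(-79942)) = 13982/(15382 - 1/79942) = 13982/(1229667843/79942) = 13982*(79942/1229667843) = 1117749044/1229667843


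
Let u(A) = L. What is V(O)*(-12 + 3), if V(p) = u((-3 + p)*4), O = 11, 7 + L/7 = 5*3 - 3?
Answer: -315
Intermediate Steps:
L = 35 (L = -49 + 7*(5*3 - 3) = -49 + 7*(15 - 3) = -49 + 7*12 = -49 + 84 = 35)
u(A) = 35
V(p) = 35
V(O)*(-12 + 3) = 35*(-12 + 3) = 35*(-9) = -315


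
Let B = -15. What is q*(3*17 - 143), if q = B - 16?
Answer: 2852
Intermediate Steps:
q = -31 (q = -15 - 16 = -31)
q*(3*17 - 143) = -31*(3*17 - 143) = -31*(51 - 143) = -31*(-92) = 2852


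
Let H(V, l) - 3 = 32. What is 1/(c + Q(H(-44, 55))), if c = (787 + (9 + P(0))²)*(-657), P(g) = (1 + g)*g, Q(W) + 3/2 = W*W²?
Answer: -2/1054805 ≈ -1.8961e-6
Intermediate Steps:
H(V, l) = 35 (H(V, l) = 3 + 32 = 35)
Q(W) = -3/2 + W³ (Q(W) = -3/2 + W*W² = -3/2 + W³)
P(g) = g*(1 + g)
c = -570276 (c = (787 + (9 + 0*(1 + 0))²)*(-657) = (787 + (9 + 0*1)²)*(-657) = (787 + (9 + 0)²)*(-657) = (787 + 9²)*(-657) = (787 + 81)*(-657) = 868*(-657) = -570276)
1/(c + Q(H(-44, 55))) = 1/(-570276 + (-3/2 + 35³)) = 1/(-570276 + (-3/2 + 42875)) = 1/(-570276 + 85747/2) = 1/(-1054805/2) = -2/1054805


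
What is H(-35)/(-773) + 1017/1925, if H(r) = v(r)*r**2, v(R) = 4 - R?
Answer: -91180734/1488025 ≈ -61.276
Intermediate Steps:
H(r) = r**2*(4 - r) (H(r) = (4 - r)*r**2 = r**2*(4 - r))
H(-35)/(-773) + 1017/1925 = ((-35)**2*(4 - 1*(-35)))/(-773) + 1017/1925 = (1225*(4 + 35))*(-1/773) + 1017*(1/1925) = (1225*39)*(-1/773) + 1017/1925 = 47775*(-1/773) + 1017/1925 = -47775/773 + 1017/1925 = -91180734/1488025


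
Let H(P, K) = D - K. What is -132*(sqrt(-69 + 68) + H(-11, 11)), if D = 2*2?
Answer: 924 - 132*I ≈ 924.0 - 132.0*I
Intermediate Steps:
D = 4
H(P, K) = 4 - K
-132*(sqrt(-69 + 68) + H(-11, 11)) = -132*(sqrt(-69 + 68) + (4 - 1*11)) = -132*(sqrt(-1) + (4 - 11)) = -132*(I - 7) = -132*(-7 + I) = 924 - 132*I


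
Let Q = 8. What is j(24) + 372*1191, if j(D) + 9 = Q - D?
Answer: 443027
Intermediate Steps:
j(D) = -1 - D (j(D) = -9 + (8 - D) = -1 - D)
j(24) + 372*1191 = (-1 - 1*24) + 372*1191 = (-1 - 24) + 443052 = -25 + 443052 = 443027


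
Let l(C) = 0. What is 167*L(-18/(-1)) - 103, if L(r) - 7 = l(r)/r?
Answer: 1066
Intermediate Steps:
L(r) = 7 (L(r) = 7 + 0/r = 7 + 0 = 7)
167*L(-18/(-1)) - 103 = 167*7 - 103 = 1169 - 103 = 1066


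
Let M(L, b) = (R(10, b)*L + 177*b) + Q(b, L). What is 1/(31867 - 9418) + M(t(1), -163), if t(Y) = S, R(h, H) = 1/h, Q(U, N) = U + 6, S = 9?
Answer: -6511803869/224490 ≈ -29007.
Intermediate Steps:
Q(U, N) = 6 + U
t(Y) = 9
M(L, b) = 6 + 178*b + L/10 (M(L, b) = (L/10 + 177*b) + (6 + b) = (177*b + L/10) + (6 + b) = 6 + 178*b + L/10)
1/(31867 - 9418) + M(t(1), -163) = 1/(31867 - 9418) + (6 + 178*(-163) + (1/10)*9) = 1/22449 + (6 - 29014 + 9/10) = 1/22449 - 290071/10 = -6511803869/224490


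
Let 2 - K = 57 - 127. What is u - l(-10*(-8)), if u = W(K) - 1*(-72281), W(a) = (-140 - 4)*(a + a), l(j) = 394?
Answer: 51151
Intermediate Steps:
K = 72 (K = 2 - (57 - 127) = 2 - 1*(-70) = 2 + 70 = 72)
W(a) = -288*a
u = 51545 (u = -288*72 - 1*(-72281) = -20736 + 72281 = 51545)
u - l(-10*(-8)) = 51545 - 1*394 = 51545 - 394 = 51151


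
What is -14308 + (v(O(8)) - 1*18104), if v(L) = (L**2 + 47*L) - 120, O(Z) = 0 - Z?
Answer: -32844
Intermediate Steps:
O(Z) = -Z
v(L) = -120 + L**2 + 47*L
-14308 + (v(O(8)) - 1*18104) = -14308 + ((-120 + (-1*8)**2 + 47*(-1*8)) - 1*18104) = -14308 + ((-120 + (-8)**2 + 47*(-8)) - 18104) = -14308 + ((-120 + 64 - 376) - 18104) = -14308 + (-432 - 18104) = -14308 - 18536 = -32844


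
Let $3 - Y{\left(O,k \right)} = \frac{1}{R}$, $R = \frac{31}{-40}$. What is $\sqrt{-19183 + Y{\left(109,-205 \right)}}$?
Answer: $\frac{18 i \sqrt{56885}}{31} \approx 138.49 i$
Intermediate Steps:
$R = - \frac{31}{40}$ ($R = 31 \left(- \frac{1}{40}\right) = - \frac{31}{40} \approx -0.775$)
$Y{\left(O,k \right)} = \frac{133}{31}$ ($Y{\left(O,k \right)} = 3 - \frac{1}{- \frac{31}{40}} = 3 - - \frac{40}{31} = 3 + \frac{40}{31} = \frac{133}{31}$)
$\sqrt{-19183 + Y{\left(109,-205 \right)}} = \sqrt{-19183 + \frac{133}{31}} = \sqrt{- \frac{594540}{31}} = \frac{18 i \sqrt{56885}}{31}$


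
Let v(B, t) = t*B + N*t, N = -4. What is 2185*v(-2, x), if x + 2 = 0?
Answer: 26220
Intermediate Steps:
x = -2 (x = -2 + 0 = -2)
v(B, t) = -4*t + B*t (v(B, t) = t*B - 4*t = B*t - 4*t = -4*t + B*t)
2185*v(-2, x) = 2185*(-2*(-4 - 2)) = 2185*(-2*(-6)) = 2185*12 = 26220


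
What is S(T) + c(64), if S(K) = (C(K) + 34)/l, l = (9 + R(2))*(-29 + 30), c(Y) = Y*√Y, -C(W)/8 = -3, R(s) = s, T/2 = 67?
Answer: 5690/11 ≈ 517.27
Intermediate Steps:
T = 134 (T = 2*67 = 134)
C(W) = 24 (C(W) = -8*(-3) = 24)
c(Y) = Y^(3/2)
l = 11 (l = (9 + 2)*(-29 + 30) = 11*1 = 11)
S(K) = 58/11 (S(K) = (24 + 34)/11 = 58*(1/11) = 58/11)
S(T) + c(64) = 58/11 + 64^(3/2) = 58/11 + 512 = 5690/11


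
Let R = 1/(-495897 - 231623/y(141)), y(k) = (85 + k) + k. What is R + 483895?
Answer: 88178164136323/182225822 ≈ 4.8390e+5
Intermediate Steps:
y(k) = 85 + 2*k
R = -367/182225822 (R = 1/(-495897 - 231623/(85 + 2*141)) = 1/(-495897 - 231623/(85 + 282)) = 1/(-495897 - 231623/367) = 1/(-182225822/367) = -367/182225822 ≈ -2.0140e-6)
R + 483895 = -367/182225822 + 483895 = 88178164136323/182225822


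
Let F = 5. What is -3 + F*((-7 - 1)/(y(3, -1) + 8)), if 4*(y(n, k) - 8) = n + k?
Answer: -179/33 ≈ -5.4242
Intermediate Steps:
y(n, k) = 8 + k/4 + n/4 (y(n, k) = 8 + (n + k)/4 = 8 + (k + n)/4 = 8 + (k/4 + n/4) = 8 + k/4 + n/4)
-3 + F*((-7 - 1)/(y(3, -1) + 8)) = -3 + 5*((-7 - 1)/((8 + (1/4)*(-1) + (1/4)*3) + 8)) = -3 + 5*(-8/((8 - 1/4 + 3/4) + 8)) = -3 + 5*(-8/(17/2 + 8)) = -3 + 5*(-8/33/2) = -3 + 5*(-8*2/33) = -3 + 5*(-16/33) = -3 - 80/33 = -179/33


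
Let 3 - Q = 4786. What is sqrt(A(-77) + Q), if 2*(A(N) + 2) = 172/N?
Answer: I*sqrt(28376887)/77 ≈ 69.182*I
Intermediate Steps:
Q = -4783 (Q = 3 - 1*4786 = 3 - 4786 = -4783)
A(N) = -2 + 86/N (A(N) = -2 + (172/N)/2 = -2 + 86/N)
sqrt(A(-77) + Q) = sqrt((-2 + 86/(-77)) - 4783) = sqrt((-2 + 86*(-1/77)) - 4783) = sqrt((-2 - 86/77) - 4783) = sqrt(-240/77 - 4783) = sqrt(-368531/77) = I*sqrt(28376887)/77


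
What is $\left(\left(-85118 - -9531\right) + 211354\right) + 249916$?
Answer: $385683$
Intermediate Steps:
$\left(\left(-85118 - -9531\right) + 211354\right) + 249916 = \left(\left(-85118 + 9531\right) + 211354\right) + 249916 = \left(-75587 + 211354\right) + 249916 = 135767 + 249916 = 385683$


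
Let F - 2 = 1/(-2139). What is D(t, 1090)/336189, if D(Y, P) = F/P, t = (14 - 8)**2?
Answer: 611/111975430770 ≈ 5.4566e-9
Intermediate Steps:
F = 4277/2139 (F = 2 + 1/(-2139) = 2 - 1/2139 = 4277/2139 ≈ 1.9995)
t = 36 (t = 6**2 = 36)
D(Y, P) = 4277/(2139*P)
D(t, 1090)/336189 = ((4277/2139)/1090)/336189 = ((4277/2139)*(1/1090))*(1/336189) = (4277/2331510)*(1/336189) = 611/111975430770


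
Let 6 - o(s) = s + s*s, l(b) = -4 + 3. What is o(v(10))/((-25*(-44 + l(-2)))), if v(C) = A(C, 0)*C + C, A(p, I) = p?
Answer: -1356/125 ≈ -10.848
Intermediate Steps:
v(C) = C + C**2 (v(C) = C*C + C = C**2 + C = C + C**2)
l(b) = -1
o(s) = 6 - s - s**2 (o(s) = 6 - (s + s*s) = 6 - (s + s**2) = 6 + (-s - s**2) = 6 - s - s**2)
o(v(10))/((-25*(-44 + l(-2)))) = (6 - 10*(1 + 10) - (10*(1 + 10))**2)/((-25*(-44 - 1))) = (6 - 10*11 - (10*11)**2)/((-25*(-45))) = (6 - 1*110 - 1*110**2)/1125 = (6 - 110 - 1*12100)*(1/1125) = (6 - 110 - 12100)*(1/1125) = -12204*1/1125 = -1356/125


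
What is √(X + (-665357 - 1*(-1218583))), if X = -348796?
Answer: √204430 ≈ 452.14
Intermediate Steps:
√(X + (-665357 - 1*(-1218583))) = √(-348796 + (-665357 - 1*(-1218583))) = √(-348796 + (-665357 + 1218583)) = √(-348796 + 553226) = √204430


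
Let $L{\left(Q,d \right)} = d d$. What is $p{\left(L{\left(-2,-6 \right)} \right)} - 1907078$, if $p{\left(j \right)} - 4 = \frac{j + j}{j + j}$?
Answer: $-1907073$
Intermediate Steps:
$L{\left(Q,d \right)} = d^{2}$
$p{\left(j \right)} = 5$ ($p{\left(j \right)} = 4 + \frac{j + j}{j + j} = 4 + \frac{2 j}{2 j} = 4 + 2 j \frac{1}{2 j} = 4 + 1 = 5$)
$p{\left(L{\left(-2,-6 \right)} \right)} - 1907078 = 5 - 1907078 = -1907073$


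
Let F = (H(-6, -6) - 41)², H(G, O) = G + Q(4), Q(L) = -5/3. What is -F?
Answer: -21316/9 ≈ -2368.4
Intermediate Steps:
Q(L) = -5/3 (Q(L) = -5*⅓ = -5/3)
H(G, O) = -5/3 + G (H(G, O) = G - 5/3 = -5/3 + G)
F = 21316/9 (F = ((-5/3 - 6) - 41)² = (-23/3 - 41)² = (-146/3)² = 21316/9 ≈ 2368.4)
-F = -1*21316/9 = -21316/9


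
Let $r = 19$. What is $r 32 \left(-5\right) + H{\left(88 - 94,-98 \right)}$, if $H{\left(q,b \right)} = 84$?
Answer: $-2956$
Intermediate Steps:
$r 32 \left(-5\right) + H{\left(88 - 94,-98 \right)} = 19 \cdot 32 \left(-5\right) + 84 = 608 \left(-5\right) + 84 = -3040 + 84 = -2956$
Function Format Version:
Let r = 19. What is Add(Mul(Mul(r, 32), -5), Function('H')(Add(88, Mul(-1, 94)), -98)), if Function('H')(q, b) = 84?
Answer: -2956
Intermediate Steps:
Add(Mul(Mul(r, 32), -5), Function('H')(Add(88, Mul(-1, 94)), -98)) = Add(Mul(Mul(19, 32), -5), 84) = Add(Mul(608, -5), 84) = Add(-3040, 84) = -2956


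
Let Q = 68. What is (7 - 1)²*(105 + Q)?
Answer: 6228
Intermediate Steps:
(7 - 1)²*(105 + Q) = (7 - 1)²*(105 + 68) = 6²*173 = 36*173 = 6228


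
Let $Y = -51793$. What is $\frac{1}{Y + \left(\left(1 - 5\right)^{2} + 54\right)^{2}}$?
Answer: $- \frac{1}{46893} \approx -2.1325 \cdot 10^{-5}$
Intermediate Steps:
$\frac{1}{Y + \left(\left(1 - 5\right)^{2} + 54\right)^{2}} = \frac{1}{-51793 + \left(\left(1 - 5\right)^{2} + 54\right)^{2}} = \frac{1}{-51793 + \left(\left(-4\right)^{2} + 54\right)^{2}} = \frac{1}{-51793 + \left(16 + 54\right)^{2}} = \frac{1}{-51793 + 70^{2}} = \frac{1}{-51793 + 4900} = \frac{1}{-46893} = - \frac{1}{46893}$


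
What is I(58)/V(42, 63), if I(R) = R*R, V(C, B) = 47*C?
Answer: 1682/987 ≈ 1.7042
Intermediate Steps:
I(R) = R²
I(58)/V(42, 63) = 58²/((47*42)) = 3364/1974 = 3364*(1/1974) = 1682/987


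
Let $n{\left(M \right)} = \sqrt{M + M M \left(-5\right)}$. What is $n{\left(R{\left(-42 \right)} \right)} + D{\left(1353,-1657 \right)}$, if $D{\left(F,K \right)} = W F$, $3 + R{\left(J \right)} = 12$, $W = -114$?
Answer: $-154242 + 6 i \sqrt{11} \approx -1.5424 \cdot 10^{5} + 19.9 i$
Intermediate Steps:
$R{\left(J \right)} = 9$ ($R{\left(J \right)} = -3 + 12 = 9$)
$D{\left(F,K \right)} = - 114 F$
$n{\left(M \right)} = \sqrt{M - 5 M^{2}}$ ($n{\left(M \right)} = \sqrt{M + M^{2} \left(-5\right)} = \sqrt{M - 5 M^{2}}$)
$n{\left(R{\left(-42 \right)} \right)} + D{\left(1353,-1657 \right)} = \sqrt{9 \left(1 - 45\right)} - 154242 = \sqrt{9 \left(-44\right)} - 154242 = \sqrt{-396} - 154242 = 6 i \sqrt{11} - 154242 = -154242 + 6 i \sqrt{11}$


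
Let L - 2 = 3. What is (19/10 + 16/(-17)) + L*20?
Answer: 17163/170 ≈ 100.96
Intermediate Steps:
L = 5 (L = 2 + 3 = 5)
(19/10 + 16/(-17)) + L*20 = (19/10 + 16/(-17)) + 5*20 = (19*(⅒) + 16*(-1/17)) + 100 = (19/10 - 16/17) + 100 = 163/170 + 100 = 17163/170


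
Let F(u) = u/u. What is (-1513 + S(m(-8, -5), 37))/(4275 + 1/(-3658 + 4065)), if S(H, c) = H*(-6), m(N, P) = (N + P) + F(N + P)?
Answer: -586487/1739926 ≈ -0.33708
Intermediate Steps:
F(u) = 1
m(N, P) = 1 + N + P (m(N, P) = (N + P) + 1 = 1 + N + P)
S(H, c) = -6*H
(-1513 + S(m(-8, -5), 37))/(4275 + 1/(-3658 + 4065)) = (-1513 - 6*(1 - 8 - 5))/(4275 + 1/(-3658 + 4065)) = (-1513 - 6*(-12))/(4275 + 1/407) = (-1513 + 72)/(4275 + 1/407) = -1441/1739926/407 = -1441*407/1739926 = -586487/1739926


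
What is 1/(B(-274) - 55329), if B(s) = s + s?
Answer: -1/55877 ≈ -1.7896e-5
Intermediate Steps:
B(s) = 2*s
1/(B(-274) - 55329) = 1/(2*(-274) - 55329) = 1/(-548 - 55329) = 1/(-55877) = -1/55877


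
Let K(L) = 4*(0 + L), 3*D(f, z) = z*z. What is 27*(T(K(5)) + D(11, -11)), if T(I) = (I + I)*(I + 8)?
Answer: 31329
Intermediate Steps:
D(f, z) = z²/3 (D(f, z) = (z*z)/3 = z²/3)
K(L) = 4*L
T(I) = 2*I*(8 + I) (T(I) = (2*I)*(8 + I) = 2*I*(8 + I))
27*(T(K(5)) + D(11, -11)) = 27*(2*(4*5)*(8 + 4*5) + (⅓)*(-11)²) = 27*(2*20*(8 + 20) + (⅓)*121) = 27*(2*20*28 + 121/3) = 27*(1120 + 121/3) = 27*(3481/3) = 31329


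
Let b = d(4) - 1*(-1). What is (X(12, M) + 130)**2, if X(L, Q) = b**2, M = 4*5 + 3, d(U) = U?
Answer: 24025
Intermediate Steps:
M = 23 (M = 20 + 3 = 23)
b = 5 (b = 4 - 1*(-1) = 4 + 1 = 5)
X(L, Q) = 25 (X(L, Q) = 5**2 = 25)
(X(12, M) + 130)**2 = (25 + 130)**2 = 155**2 = 24025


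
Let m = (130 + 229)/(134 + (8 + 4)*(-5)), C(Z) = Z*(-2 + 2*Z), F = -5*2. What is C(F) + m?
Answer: 16639/74 ≈ 224.85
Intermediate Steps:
F = -10
m = 359/74 (m = 359/(134 + 12*(-5)) = 359/(134 - 60) = 359/74 ≈ 4.8513)
C(F) + m = 2*(-10)*(-1 - 10) + 359/74 = 2*(-10)*(-11) + 359/74 = 220 + 359/74 = 16639/74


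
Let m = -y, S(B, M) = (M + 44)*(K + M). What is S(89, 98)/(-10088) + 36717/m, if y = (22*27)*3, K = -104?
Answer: -7685059/374517 ≈ -20.520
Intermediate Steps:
y = 1782 (y = 594*3 = 1782)
S(B, M) = (-104 + M)*(44 + M) (S(B, M) = (M + 44)*(-104 + M) = (44 + M)*(-104 + M) = (-104 + M)*(44 + M))
m = -1782 (m = -1*1782 = -1782)
S(89, 98)/(-10088) + 36717/m = (-4576 + 98² - 60*98)/(-10088) + 36717/(-1782) = (-4576 + 9604 - 5880)*(-1/10088) + 36717*(-1/1782) = -852*(-1/10088) - 12239/594 = 213/2522 - 12239/594 = -7685059/374517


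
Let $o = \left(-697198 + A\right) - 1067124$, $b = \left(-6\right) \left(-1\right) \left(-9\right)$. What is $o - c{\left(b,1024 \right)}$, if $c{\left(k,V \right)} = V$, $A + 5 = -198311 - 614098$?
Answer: $-2577760$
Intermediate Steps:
$A = -812414$ ($A = -5 - 812409 = -812414$)
$b = -54$ ($b = 6 \left(-9\right) = -54$)
$o = -2576736$ ($o = \left(-697198 - 812414\right) - 1067124 = -1509612 - 1067124 = -2576736$)
$o - c{\left(b,1024 \right)} = -2576736 - 1024 = -2577760$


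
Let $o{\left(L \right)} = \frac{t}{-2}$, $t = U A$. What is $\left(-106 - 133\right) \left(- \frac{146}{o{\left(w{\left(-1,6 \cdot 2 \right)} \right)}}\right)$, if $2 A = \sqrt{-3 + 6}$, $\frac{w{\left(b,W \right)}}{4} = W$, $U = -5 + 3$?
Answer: $\frac{69788 \sqrt{3}}{3} \approx 40292.0$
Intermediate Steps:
$U = -2$
$w{\left(b,W \right)} = 4 W$
$A = \frac{\sqrt{3}}{2}$ ($A = \frac{\sqrt{-3 + 6}}{2} = \frac{\sqrt{3}}{2} \approx 0.86602$)
$t = - \sqrt{3}$ ($t = - 2 \frac{\sqrt{3}}{2} = - \sqrt{3} \approx -1.732$)
$o{\left(L \right)} = \frac{\sqrt{3}}{2}$ ($o{\left(L \right)} = \frac{\left(-1\right) \sqrt{3}}{-2} = - \sqrt{3} \left(- \frac{1}{2}\right) = \frac{\sqrt{3}}{2}$)
$\left(-106 - 133\right) \left(- \frac{146}{o{\left(w{\left(-1,6 \cdot 2 \right)} \right)}}\right) = \left(-106 - 133\right) \left(- \frac{146}{\frac{1}{2} \sqrt{3}}\right) = - 239 \left(- 146 \frac{2 \sqrt{3}}{3}\right) = - 239 \left(- \frac{292 \sqrt{3}}{3}\right) = \frac{69788 \sqrt{3}}{3}$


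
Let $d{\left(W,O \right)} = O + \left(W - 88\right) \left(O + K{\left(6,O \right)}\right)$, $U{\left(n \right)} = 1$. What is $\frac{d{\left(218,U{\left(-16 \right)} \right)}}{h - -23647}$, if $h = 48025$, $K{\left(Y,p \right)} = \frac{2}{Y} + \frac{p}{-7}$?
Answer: $\frac{3271}{1505112} \approx 0.0021733$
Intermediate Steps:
$K{\left(Y,p \right)} = \frac{2}{Y} - \frac{p}{7}$ ($K{\left(Y,p \right)} = \frac{2}{Y} + p \left(- \frac{1}{7}\right) = \frac{2}{Y} - \frac{p}{7}$)
$d{\left(W,O \right)} = O + \left(-88 + W\right) \left(\frac{1}{3} + \frac{6 O}{7}\right)$ ($d{\left(W,O \right)} = O + \left(W - 88\right) \left(O - \left(- \frac{1}{3} + \frac{O}{7}\right)\right) = O + \left(-88 + W\right) \left(O - \left(- \frac{1}{3} + \frac{O}{7}\right)\right) = O + \left(-88 + W\right) \left(\frac{1}{3} + \frac{6 O}{7}\right)$)
$\frac{d{\left(218,U{\left(-16 \right)} \right)}}{h - -23647} = \frac{- \frac{88}{3} - \frac{521}{7} + \frac{1}{3} \cdot 218 + \frac{6}{7} \cdot 1 \cdot 218}{48025 - -23647} = \frac{- \frac{88}{3} - \frac{521}{7} + \frac{218}{3} + \frac{1308}{7}}{48025 + 23647} = \frac{3271}{21 \cdot 71672} = \frac{3271}{21} \cdot \frac{1}{71672} = \frac{3271}{1505112}$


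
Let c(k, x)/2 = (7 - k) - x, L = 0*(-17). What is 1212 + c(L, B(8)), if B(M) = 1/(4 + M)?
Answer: 7355/6 ≈ 1225.8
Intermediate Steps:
L = 0
c(k, x) = 14 - 2*k - 2*x (c(k, x) = 2*((7 - k) - x) = 2*(7 - k - x) = 14 - 2*k - 2*x)
1212 + c(L, B(8)) = 1212 + (14 - 2*0 - 2/(4 + 8)) = 1212 + (14 + 0 - 2/12) = 1212 + (14 + 0 - 2*1/12) = 1212 + (14 + 0 - 1/6) = 1212 + 83/6 = 7355/6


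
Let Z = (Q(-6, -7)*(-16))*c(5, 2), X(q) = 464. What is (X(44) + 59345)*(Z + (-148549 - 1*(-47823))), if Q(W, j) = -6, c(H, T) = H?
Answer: -5995613014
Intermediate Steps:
Z = 480 (Z = -6*(-16)*5 = 96*5 = 480)
(X(44) + 59345)*(Z + (-148549 - 1*(-47823))) = (464 + 59345)*(480 + (-148549 - 1*(-47823))) = 59809*(480 + (-148549 + 47823)) = 59809*(480 - 100726) = 59809*(-100246) = -5995613014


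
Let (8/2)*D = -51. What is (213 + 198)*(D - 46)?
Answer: -96585/4 ≈ -24146.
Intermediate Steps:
D = -51/4 (D = (1/4)*(-51) = -51/4 ≈ -12.750)
(213 + 198)*(D - 46) = (213 + 198)*(-51/4 - 46) = 411*(-235/4) = -96585/4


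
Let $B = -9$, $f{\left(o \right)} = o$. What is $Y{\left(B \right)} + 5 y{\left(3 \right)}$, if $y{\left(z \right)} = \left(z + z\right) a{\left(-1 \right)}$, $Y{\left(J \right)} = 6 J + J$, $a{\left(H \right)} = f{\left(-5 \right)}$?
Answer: $-213$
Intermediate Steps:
$a{\left(H \right)} = -5$
$Y{\left(J \right)} = 7 J$
$y{\left(z \right)} = - 10 z$ ($y{\left(z \right)} = \left(z + z\right) \left(-5\right) = 2 z \left(-5\right) = - 10 z$)
$Y{\left(B \right)} + 5 y{\left(3 \right)} = 7 \left(-9\right) + 5 \left(\left(-10\right) 3\right) = -63 + 5 \left(-30\right) = -63 - 150 = -213$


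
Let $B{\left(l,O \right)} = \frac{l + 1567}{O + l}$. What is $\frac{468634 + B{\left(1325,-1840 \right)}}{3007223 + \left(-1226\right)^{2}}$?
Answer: $\frac{241343618}{2322803985} \approx 0.1039$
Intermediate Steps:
$B{\left(l,O \right)} = \frac{1567 + l}{O + l}$
$\frac{468634 + B{\left(1325,-1840 \right)}}{3007223 + \left(-1226\right)^{2}} = \frac{468634 + \frac{1567 + 1325}{-1840 + 1325}}{3007223 + \left(-1226\right)^{2}} = \frac{468634 + \frac{1}{-515} \cdot 2892}{3007223 + 1503076} = \frac{468634 - \frac{2892}{515}}{4510299} = \left(468634 - \frac{2892}{515}\right) \frac{1}{4510299} = \frac{241343618}{515} \cdot \frac{1}{4510299} = \frac{241343618}{2322803985}$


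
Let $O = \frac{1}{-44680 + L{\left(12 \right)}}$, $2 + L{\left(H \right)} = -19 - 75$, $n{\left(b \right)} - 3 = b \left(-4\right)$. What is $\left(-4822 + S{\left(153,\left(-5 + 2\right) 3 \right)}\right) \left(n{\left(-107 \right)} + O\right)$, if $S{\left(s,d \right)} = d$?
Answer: $- \frac{93230836105}{44776} \approx -2.0822 \cdot 10^{6}$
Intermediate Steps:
$n{\left(b \right)} = 3 - 4 b$ ($n{\left(b \right)} = 3 + b \left(-4\right) = 3 - 4 b$)
$L{\left(H \right)} = -96$ ($L{\left(H \right)} = -2 - 94 = -96$)
$O = - \frac{1}{44776}$ ($O = \frac{1}{-44680 - 96} = \frac{1}{-44776} = - \frac{1}{44776} \approx -2.2333 \cdot 10^{-5}$)
$\left(-4822 + S{\left(153,\left(-5 + 2\right) 3 \right)}\right) \left(n{\left(-107 \right)} + O\right) = \left(-4822 + \left(-5 + 2\right) 3\right) \left(\left(3 - -428\right) - \frac{1}{44776}\right) = \left(-4822 - 9\right) \left(\left(3 + 428\right) - \frac{1}{44776}\right) = \left(-4822 - 9\right) \left(431 - \frac{1}{44776}\right) = \left(-4831\right) \frac{19298455}{44776} = - \frac{93230836105}{44776}$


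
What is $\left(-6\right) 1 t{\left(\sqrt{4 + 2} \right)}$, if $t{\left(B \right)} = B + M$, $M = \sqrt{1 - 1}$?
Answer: $- 6 \sqrt{6} \approx -14.697$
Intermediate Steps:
$M = 0$ ($M = \sqrt{0} = 0$)
$t{\left(B \right)} = B$ ($t{\left(B \right)} = B + 0 = B$)
$\left(-6\right) 1 t{\left(\sqrt{4 + 2} \right)} = \left(-6\right) 1 \sqrt{4 + 2} = - 6 \sqrt{6}$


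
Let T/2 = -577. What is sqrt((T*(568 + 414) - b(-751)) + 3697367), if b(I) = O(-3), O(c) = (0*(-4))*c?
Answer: sqrt(2564139) ≈ 1601.3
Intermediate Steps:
T = -1154 (T = 2*(-577) = -1154)
O(c) = 0 (O(c) = 0*c = 0)
b(I) = 0
sqrt((T*(568 + 414) - b(-751)) + 3697367) = sqrt((-1154*(568 + 414) - 1*0) + 3697367) = sqrt((-1154*982 + 0) + 3697367) = sqrt((-1133228 + 0) + 3697367) = sqrt(-1133228 + 3697367) = sqrt(2564139)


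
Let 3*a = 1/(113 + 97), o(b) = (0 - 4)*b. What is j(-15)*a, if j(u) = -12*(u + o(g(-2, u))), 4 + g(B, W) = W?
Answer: -122/105 ≈ -1.1619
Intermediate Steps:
g(B, W) = -4 + W
o(b) = -4*b
j(u) = -192 + 36*u (j(u) = -12*(u - 4*(-4 + u)) = -12*(u + (16 - 4*u)) = -12*(16 - 3*u) = -192 + 36*u)
a = 1/630 (a = 1/(3*(113 + 97)) = (⅓)/210 = (⅓)*(1/210) = 1/630 ≈ 0.0015873)
j(-15)*a = (-192 + 36*(-15))*(1/630) = (-192 - 540)*(1/630) = -732*1/630 = -122/105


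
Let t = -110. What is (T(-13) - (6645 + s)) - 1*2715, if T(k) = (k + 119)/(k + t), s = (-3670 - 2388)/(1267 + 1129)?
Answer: -1378987861/147354 ≈ -9358.3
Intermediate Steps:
s = -3029/1198 (s = -6058/2396 = -6058*1/2396 = -3029/1198 ≈ -2.5284)
T(k) = (119 + k)/(-110 + k) (T(k) = (k + 119)/(k - 110) = (119 + k)/(-110 + k))
(T(-13) - (6645 + s)) - 1*2715 = ((119 - 13)/(-110 - 13) - (6645 - 3029/1198)) - 1*2715 = (106/(-123) - 1*7957681/1198) - 2715 = (-1/123*106 - 7957681/1198) - 2715 = (-106/123 - 7957681/1198) - 2715 = -978921751/147354 - 2715 = -1378987861/147354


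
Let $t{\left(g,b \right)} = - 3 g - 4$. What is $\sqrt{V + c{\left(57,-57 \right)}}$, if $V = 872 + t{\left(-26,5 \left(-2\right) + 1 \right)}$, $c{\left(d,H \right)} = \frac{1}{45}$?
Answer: $\frac{\sqrt{212855}}{15} \approx 30.757$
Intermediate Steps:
$t{\left(g,b \right)} = -4 - 3 g$
$c{\left(d,H \right)} = \frac{1}{45}$
$V = 946$ ($V = 872 - -74 = 872 + \left(-4 + 78\right) = 872 + 74 = 946$)
$\sqrt{V + c{\left(57,-57 \right)}} = \sqrt{946 + \frac{1}{45}} = \sqrt{\frac{42571}{45}} = \frac{\sqrt{212855}}{15}$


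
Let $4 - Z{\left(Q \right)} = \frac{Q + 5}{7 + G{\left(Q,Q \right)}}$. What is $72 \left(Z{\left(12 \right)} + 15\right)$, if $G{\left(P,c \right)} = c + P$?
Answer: $\frac{41184}{31} \approx 1328.5$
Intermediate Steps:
$G{\left(P,c \right)} = P + c$
$Z{\left(Q \right)} = 4 - \frac{5 + Q}{7 + 2 Q}$ ($Z{\left(Q \right)} = 4 - \frac{Q + 5}{7 + \left(Q + Q\right)} = 4 - \frac{5 + Q}{7 + 2 Q}$)
$72 \left(Z{\left(12 \right)} + 15\right) = 72 \left(\frac{23 + 7 \cdot 12}{7 + 2 \cdot 12} + 15\right) = 72 \left(\frac{23 + 84}{7 + 24} + 15\right) = 72 \left(\frac{1}{31} \cdot 107 + 15\right) = 72 \left(\frac{107}{31} + 15\right) = 72 \cdot \frac{572}{31} = \frac{41184}{31}$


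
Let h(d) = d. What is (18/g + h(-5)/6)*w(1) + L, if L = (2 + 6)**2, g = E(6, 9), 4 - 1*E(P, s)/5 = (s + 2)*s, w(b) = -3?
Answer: 63283/950 ≈ 66.614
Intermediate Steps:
E(P, s) = 20 - 5*s*(2 + s) (E(P, s) = 20 - 5*(s + 2)*s = 20 - 5*(2 + s)*s = 20 - 5*s*(2 + s))
g = -475 (g = 20 - 10*9 - 5*9**2 = 20 - 90 - 5*81 = 20 - 90 - 405 = -475)
L = 64 (L = 8**2 = 64)
(18/g + h(-5)/6)*w(1) + L = (18/(-475) - 5/6)*(-3) + 64 = (18*(-1/475) - 5*1/6)*(-3) + 64 = (-18/475 - 5/6)*(-3) + 64 = -2483/2850*(-3) + 64 = 2483/950 + 64 = 63283/950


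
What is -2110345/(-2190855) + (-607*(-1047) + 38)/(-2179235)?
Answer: 641300509258/954877579185 ≈ 0.67161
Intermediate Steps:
-2110345/(-2190855) + (-607*(-1047) + 38)/(-2179235) = -2110345*(-1/2190855) + (635529 + 38)*(-1/2179235) = 422069/438171 + 635567*(-1/2179235) = 422069/438171 - 635567/2179235 = 641300509258/954877579185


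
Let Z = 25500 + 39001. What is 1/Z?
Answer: 1/64501 ≈ 1.5504e-5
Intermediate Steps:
Z = 64501
1/Z = 1/64501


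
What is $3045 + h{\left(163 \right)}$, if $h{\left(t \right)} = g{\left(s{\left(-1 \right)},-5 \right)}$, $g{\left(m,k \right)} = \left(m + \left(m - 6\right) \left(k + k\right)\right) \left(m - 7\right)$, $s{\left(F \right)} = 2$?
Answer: $2835$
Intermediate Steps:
$g{\left(m,k \right)} = \left(-7 + m\right) \left(m + 2 k \left(-6 + m\right)\right)$ ($g{\left(m,k \right)} = \left(m + \left(-6 + m\right) 2 k\right) \left(-7 + m\right) = \left(m + 2 k \left(-6 + m\right)\right) \left(-7 + m\right) = \left(-7 + m\right) \left(m + 2 k \left(-6 + m\right)\right)$)
$h{\left(t \right)} = -210$ ($h{\left(t \right)} = 2^{2} - 14 + 84 \left(-5\right) - \left(-130\right) 2 + 2 \left(-5\right) 2^{2} = 4 - 14 - 420 + 260 + 2 \left(-5\right) 4 = 4 - 14 - 420 + 260 - 40 = -210$)
$3045 + h{\left(163 \right)} = 3045 - 210 = 2835$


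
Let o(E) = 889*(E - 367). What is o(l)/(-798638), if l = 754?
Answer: -344043/798638 ≈ -0.43079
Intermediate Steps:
o(E) = -326263 + 889*E (o(E) = 889*(-367 + E) = -326263 + 889*E)
o(l)/(-798638) = (-326263 + 889*754)/(-798638) = (-326263 + 670306)*(-1/798638) = 344043*(-1/798638) = -344043/798638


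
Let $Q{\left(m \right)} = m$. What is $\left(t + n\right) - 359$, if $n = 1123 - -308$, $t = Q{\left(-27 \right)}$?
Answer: $1045$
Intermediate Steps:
$t = -27$
$n = 1431$ ($n = 1123 + 308 = 1431$)
$\left(t + n\right) - 359 = \left(-27 + 1431\right) - 359 = 1404 - 359 = 1045$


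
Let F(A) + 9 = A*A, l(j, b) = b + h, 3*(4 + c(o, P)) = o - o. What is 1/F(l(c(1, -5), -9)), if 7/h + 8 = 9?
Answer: -⅕ ≈ -0.20000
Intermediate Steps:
c(o, P) = -4 (c(o, P) = -4 + (o - o)/3 = -4 + (⅓)*0 = -4 + 0 = -4)
h = 7 (h = 7/(-8 + 9) = 7/1 = 7*1 = 7)
l(j, b) = 7 + b (l(j, b) = b + 7 = 7 + b)
F(A) = -9 + A² (F(A) = -9 + A*A = -9 + A²)
1/F(l(c(1, -5), -9)) = 1/(-9 + (7 - 9)²) = 1/(-9 + (-2)²) = 1/(-9 + 4) = 1/(-5) = -⅕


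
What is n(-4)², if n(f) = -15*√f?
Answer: -900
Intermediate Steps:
n(-4)² = (-30*I)² = -900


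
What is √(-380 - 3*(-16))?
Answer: 2*I*√83 ≈ 18.221*I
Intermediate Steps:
√(-380 - 3*(-16)) = √(-380 + 48) = √(-332) = 2*I*√83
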